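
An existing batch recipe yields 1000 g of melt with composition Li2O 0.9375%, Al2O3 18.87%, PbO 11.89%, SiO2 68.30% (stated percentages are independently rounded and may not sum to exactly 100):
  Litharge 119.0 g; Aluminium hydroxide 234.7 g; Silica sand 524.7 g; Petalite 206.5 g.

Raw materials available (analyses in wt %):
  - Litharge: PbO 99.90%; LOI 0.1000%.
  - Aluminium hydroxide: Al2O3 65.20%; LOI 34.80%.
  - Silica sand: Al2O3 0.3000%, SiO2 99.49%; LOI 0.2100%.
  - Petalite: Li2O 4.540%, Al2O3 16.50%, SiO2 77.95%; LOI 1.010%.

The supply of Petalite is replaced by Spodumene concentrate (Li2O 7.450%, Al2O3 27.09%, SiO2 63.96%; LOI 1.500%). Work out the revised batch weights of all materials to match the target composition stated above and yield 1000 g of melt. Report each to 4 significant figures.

Each numeric step maintains full precision at each step; mid-chain values appear (rounded to four significant figures) in the printout. A single rounding produces every reported result. The derived quantities are re-derived at full float precision (net glass mass, the yield, totals, LOI, four oxide percentages) from the weighed amounts for 1000 g of glass, precisely as stated by the problem or answer text.
Target masses of each oxide per 1000 g melt:
  Li2O: 0.9375% × 1000 = 9.375 g
  Al2O3: 18.87% × 1000 = 188.7 g
  PbO: 11.89% × 1000 = 118.9 g
  SiO2: 68.30% × 1000 = 683.0 g
A balance pass over the oxides, with the batch weights as given, against the basis in use (every target is met by its sum given rounding of the digits):
  Li2O: 125.8·0.07450 = 9.372 g (target 9.375 g)
  Al2O3: 234.3·0.6520 + 605.6·0.003000 + 125.8·0.2709 = 188.7 g (target 188.7 g)
  PbO: 119.0·0.9990 = 118.9 g (target 118.9 g)
  SiO2: 605.6·0.9949 + 125.8·0.6396 = 683.0 g (target 683.0 g)
Glass mass check: net batch after ignition = 999.9 g (targets for the oxides total 1000 g; stated basis 1000 g — differing by rounding only).
Adding the batch up: Σ batch = 1085 g; the LOI term Σ batch·LOI equals 84.81 g; yield = glass ÷ total batch = 92.18%.

Revised batch per 1000 g melt:
  Litharge: 119.0 g
  Aluminium hydroxide: 234.3 g
  Silica sand: 605.6 g
  Spodumene concentrate: 125.8 g
Total batch = 1085 g; LOI loss = 84.81 g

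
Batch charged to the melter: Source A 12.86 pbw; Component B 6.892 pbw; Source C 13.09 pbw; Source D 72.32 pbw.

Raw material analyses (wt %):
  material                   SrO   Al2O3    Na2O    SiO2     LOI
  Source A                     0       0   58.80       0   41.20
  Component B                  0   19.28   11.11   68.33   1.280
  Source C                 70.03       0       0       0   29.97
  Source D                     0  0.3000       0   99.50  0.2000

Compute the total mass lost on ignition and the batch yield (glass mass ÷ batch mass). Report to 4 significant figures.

Working values are displayed with 4-significant-figure rounding within the worked lines; the working math holds exact precision from start to finish; every reported figure is rounded a single time; the derived quantities (the four compositions, net glass mass, the yield, LOI, the totals) are computed using the weight values for 95.71 pbw of glass in full precision, as given in the problem or the answer.
Ignition loss by material:
  Source A: 12.86 × 0.4120 = 5.298 pbw
  Component B: 6.892 × 0.01280 = 0.08822 pbw
  Source C: 13.09 × 0.2997 = 3.923 pbw
  Source D: 72.32 × 0.002000 = 0.1446 pbw
Total LOI = 9.454 pbw
Glass = batch − LOI = 105.2 − 9.454 = 95.71 pbw

LOI loss = 9.454 pbw; glass = 95.71 pbw; yield = 91.01%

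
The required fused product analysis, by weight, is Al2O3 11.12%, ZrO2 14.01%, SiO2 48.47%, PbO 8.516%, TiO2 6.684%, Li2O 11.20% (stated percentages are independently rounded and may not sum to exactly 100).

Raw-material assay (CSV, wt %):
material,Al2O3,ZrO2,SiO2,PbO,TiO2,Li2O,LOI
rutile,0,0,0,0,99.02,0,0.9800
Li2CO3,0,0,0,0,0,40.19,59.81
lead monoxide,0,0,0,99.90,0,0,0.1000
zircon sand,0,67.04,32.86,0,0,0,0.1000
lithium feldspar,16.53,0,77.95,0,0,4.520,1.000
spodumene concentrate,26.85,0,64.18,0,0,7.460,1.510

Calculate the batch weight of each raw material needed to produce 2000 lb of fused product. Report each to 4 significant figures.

Batch per 2000 lb fused product:
  rutile: 135.0 lb
  Li2CO3: 405.0 lb
  lead monoxide: 170.5 lb
  zircon sand: 418.0 lb
  lithium feldspar: 781.7 lb
  spodumene concentrate: 347.1 lb
Total batch = 2257 lb; LOI loss = 257.2 lb; yield = 88.61%

The intermediate values are shown (rounded to four significant digits) as written; the whole derivation holds exact precision in every operation — each reported result includes exactly one rounding — the derived quantities (net glass mass, yield, six oxide percentages, the totals, LOI) are computed from the weighed amounts on 2000 lb of glass at exact precision, as quoted within either problem or answer.
Oxide-by-oxide targets in 2000 lb fused product:
  Al2O3: 11.12% × 2000 = 222.4 lb
  ZrO2: 14.01% × 2000 = 280.2 lb
  SiO2: 48.47% × 2000 = 969.4 lb
  PbO: 8.516% × 2000 = 170.3 lb
  TiO2: 6.684% × 2000 = 133.7 lb
  Li2O: 11.20% × 2000 = 224.0 lb
A balance pass over the oxides, working from each reported weight, against the basis in use (target by target, the sums agree modulo rounding of the values):
  Al2O3: 781.7·0.1653 + 347.1·0.2685 = 222.4 lb (target 222.4 lb)
  ZrO2: 418.0·0.6704 = 280.2 lb (target 280.2 lb)
  SiO2: 418.0·0.3286 + 781.7·0.7795 + 347.1·0.6418 = 969.5 lb (target 969.4 lb)
  PbO: 170.5·0.9990 = 170.3 lb (target 170.3 lb)
  TiO2: 135.0·0.9902 = 133.7 lb (target 133.7 lb)
  Li2O: 405.0·0.4019 + 781.7·0.04520 + 347.1·0.07460 = 224.0 lb (target 224.0 lb)
Glass-mass sanity pass: Σ batch − LOI loss = 2000 lb (summing oxide targets gives 2000 lb; against the stated basis, 2000 lb — gaps are rounding artifacts).
Whole-batch sum: Σ batch = 2257 lb; the LOI term Σ batch·LOI equals 257.2 lb; yield = glass ÷ total batch = 88.61%.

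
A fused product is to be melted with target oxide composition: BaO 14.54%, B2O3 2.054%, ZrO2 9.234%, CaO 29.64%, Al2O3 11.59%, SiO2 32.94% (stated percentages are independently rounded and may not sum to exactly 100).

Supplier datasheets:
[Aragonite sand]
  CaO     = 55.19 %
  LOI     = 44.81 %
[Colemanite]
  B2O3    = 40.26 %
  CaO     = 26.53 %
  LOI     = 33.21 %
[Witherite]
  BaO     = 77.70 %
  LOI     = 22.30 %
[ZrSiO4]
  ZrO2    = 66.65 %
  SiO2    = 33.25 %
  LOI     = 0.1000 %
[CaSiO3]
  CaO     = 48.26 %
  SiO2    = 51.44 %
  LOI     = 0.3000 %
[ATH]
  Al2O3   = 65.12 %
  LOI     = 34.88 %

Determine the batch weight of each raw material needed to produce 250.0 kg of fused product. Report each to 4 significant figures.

Batch per 250.0 kg fused product:
  Aragonite sand: 7.722 kg
  Colemanite: 12.75 kg
  Witherite: 46.78 kg
  ZrSiO4: 34.64 kg
  CaSiO3: 137.7 kg
  ATH: 44.49 kg
Total batch = 284.1 kg; LOI loss = 34.09 kg; yield = 88.00%

All internal work runs at full float precision from start to finish; values along the way are displayed, rounded to four significant digits, in the printout; a single rounding finalizes each reported value. All derived quantities (totals, net glass mass, yield, ignition loss, six oxide percentages) are re-derived starting from the weights on 250.0 kg of glass at exact precision, as written in the problem or the answer.
The oxide mass targets at 250.0 kg fused product:
  BaO: 14.54% × 250.0 = 36.35 kg
  B2O3: 2.054% × 250.0 = 5.135 kg
  ZrO2: 9.234% × 250.0 = 23.08 kg
  CaO: 29.64% × 250.0 = 74.10 kg
  Al2O3: 11.59% × 250.0 = 28.98 kg
  SiO2: 32.94% × 250.0 = 82.35 kg
Sums-versus-targets review working from each reported weight, at the basis given (every target is met by its sum once rounding is allowed for):
  BaO: 46.78·0.7770 = 36.35 kg (target 36.35 kg)
  B2O3: 12.75·0.4026 = 5.133 kg (target 5.135 kg)
  ZrO2: 34.64·0.6665 = 23.09 kg (target 23.08 kg)
  CaO: 7.722·0.5519 + 12.75·0.2653 + 137.7·0.4826 = 74.10 kg (target 74.10 kg)
  Al2O3: 44.49·0.6512 = 28.97 kg (target 28.98 kg)
  SiO2: 34.64·0.3325 + 137.7·0.5144 = 82.35 kg (target 82.35 kg)
Glass-mass sanity pass: batch total minus LOI = 250.0 kg (the Σ of target masses is 250.0 kg; basis as stated: 250.0 kg — a pure rounding effect).
Adding the batch up: Σ batch = 284.1 kg; Σ batch·LOI gives LOI loss = 34.09 kg; yield = glass ÷ total batch = 88.00%.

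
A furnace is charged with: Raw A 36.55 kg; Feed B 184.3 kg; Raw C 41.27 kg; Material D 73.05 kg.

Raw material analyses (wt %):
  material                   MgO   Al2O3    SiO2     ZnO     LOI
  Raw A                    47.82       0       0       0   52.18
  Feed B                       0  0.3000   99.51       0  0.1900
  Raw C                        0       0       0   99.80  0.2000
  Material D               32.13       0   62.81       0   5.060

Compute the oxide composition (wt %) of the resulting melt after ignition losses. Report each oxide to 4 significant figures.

Glass mass = 312.0 kg (batch 335.2 − LOI 23.20).
Composition: MgO 13.13%, Al2O3 0.1772%, SiO2 73.49%, ZnO 13.20%

Working values are displayed (rounded to 4 significant digits) at each printed step. The working math keeps full precision from start to finish; every reported figure takes a single rounding. Derived quantities, including yield, glass mass, four oxide percentages, LOI, totals, are computed from the batch weights at 312.0 kg of glass at exact precision as written in problem or answer.
Per-oxide mass from batch:
  MgO: 36.55·0.4782 + 73.05·0.3213 = 40.95 kg
  Al2O3: 184.3·0.003000 = 0.5529 kg
  SiO2: 184.3·0.9951 + 73.05·0.6281 = 229.3 kg
  ZnO: 41.27·0.9980 = 41.19 kg
LOI: 36.55·0.5218 + 184.3·0.001900 + 41.27·0.002000 + 73.05·0.05060 = 23.20 kg
batch − LOI leaves glass = 335.2 − 23.20 = 312.0 kg (consistent with Σ oxide mass)
each oxide over glass, ×100, is wt %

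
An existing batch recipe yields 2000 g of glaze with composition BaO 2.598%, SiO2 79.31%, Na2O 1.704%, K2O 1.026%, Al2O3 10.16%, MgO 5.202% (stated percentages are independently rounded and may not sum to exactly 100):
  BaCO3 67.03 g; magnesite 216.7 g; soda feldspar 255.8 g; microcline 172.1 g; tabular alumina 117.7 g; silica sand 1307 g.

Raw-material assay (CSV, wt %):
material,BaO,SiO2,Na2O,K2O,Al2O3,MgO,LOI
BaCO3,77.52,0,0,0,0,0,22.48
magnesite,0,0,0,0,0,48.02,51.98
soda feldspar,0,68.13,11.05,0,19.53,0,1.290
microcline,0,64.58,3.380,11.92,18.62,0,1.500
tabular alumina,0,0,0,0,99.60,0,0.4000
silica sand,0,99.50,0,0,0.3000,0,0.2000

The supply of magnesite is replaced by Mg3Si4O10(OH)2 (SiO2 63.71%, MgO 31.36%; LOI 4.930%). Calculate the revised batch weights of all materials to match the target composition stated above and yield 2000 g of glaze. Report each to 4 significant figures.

Mid-chain values are printed, with 4-significant-figure rounding, alongside each step; full precision is maintained from first step to last; each reported figure is rounded just once — derived quantities (LOI, net glass mass, the yield, totals, six oxide percentages) are re-derived starting from the weights per 2000 g of glass at full float precision, as they appear in problem or answer.
Target oxide masses per 2000 g glaze:
  BaO: 2.598% × 2000 = 51.96 g
  SiO2: 79.31% × 2000 = 1586 g
  Na2O: 1.704% × 2000 = 34.08 g
  K2O: 1.026% × 2000 = 20.52 g
  Al2O3: 10.16% × 2000 = 203.2 g
  MgO: 5.202% × 2000 = 104.0 g
Checking each oxide sum using the reported weights, relative to the basis at hand (each sum matches its target mass given rounding of the digits):
  BaO: 67.03·0.7752 = 51.96 g (target 51.96 g)
  SiO2: 331.8·0.6371 + 255.8·0.6813 + 172.1·0.6458 + 1095·0.9950 = 1586 g (target 1586 g)
  Na2O: 255.8·0.1105 + 172.1·0.03380 = 34.08 g (target 34.08 g)
  K2O: 172.1·0.1192 = 20.51 g (target 20.52 g)
  Al2O3: 255.8·0.1953 + 172.1·0.1862 + 118.4·0.9960 + 1095·0.003000 = 203.2 g (target 203.2 g)
  MgO: 331.8·0.3136 = 104.1 g (target 104.0 g)
Mass balance on the glass: total batch − LOI = 2000 g (summing oxide targets gives 2000 g; with the basis standing at 2000 g — rounding explains the deltas).
Summing the batch: Σ batch = 2040 g; LOI removed, Σ of batch·LOI: 39.97 g; glass ÷ batch gives a yield of 98.04%.

Revised batch per 2000 g glaze:
  BaCO3: 67.03 g
  Mg3Si4O10(OH)2: 331.8 g
  soda feldspar: 255.8 g
  microcline: 172.1 g
  tabular alumina: 118.4 g
  silica sand: 1095 g
Total batch = 2040 g; LOI loss = 39.97 g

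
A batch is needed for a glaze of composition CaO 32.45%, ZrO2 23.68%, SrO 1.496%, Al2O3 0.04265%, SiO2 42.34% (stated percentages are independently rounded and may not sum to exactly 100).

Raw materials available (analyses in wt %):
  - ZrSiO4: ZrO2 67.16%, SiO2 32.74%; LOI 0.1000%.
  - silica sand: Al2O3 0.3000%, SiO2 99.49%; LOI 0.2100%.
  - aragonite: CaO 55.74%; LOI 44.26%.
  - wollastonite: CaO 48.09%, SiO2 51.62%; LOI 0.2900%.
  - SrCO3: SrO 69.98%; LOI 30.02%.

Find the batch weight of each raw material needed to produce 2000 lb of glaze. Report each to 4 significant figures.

Every computation carries exact precision at every stage — the intermediate values are printed, rounded to four significant figures, in the printout. Exactly one rounding goes into every reported figure; the derived quantities are rebuilt from the weighed amounts for 2000 lb of glass at exact precision (the five compositions, glass mass, yield, totals, LOI) as written in question or answer.
Target masses of each oxide per 2000 lb glaze:
  CaO: 32.45% × 2000 = 649.0 lb
  ZrO2: 23.68% × 2000 = 473.6 lb
  SrO: 1.496% × 2000 = 29.92 lb
  Al2O3: 0.04265% × 2000 = 0.8530 lb
  SiO2: 42.34% × 2000 = 846.8 lb
Sums-versus-targets review from the weights as reported, for the quoted basis mass (sum by sum, the targets are met within answer rounding):
  CaO: 607.7·0.5574 + 645.2·0.4809 = 649.0 lb (target 649.0 lb)
  ZrO2: 705.2·0.6716 = 473.6 lb (target 473.6 lb)
  SrO: 42.76·0.6998 = 29.92 lb (target 29.92 lb)
  Al2O3: 284.3·0.003000 = 0.8529 lb (target 0.8530 lb)
  SiO2: 705.2·0.3274 + 284.3·0.9949 + 645.2·0.5162 = 846.8 lb (target 846.8 lb)
Glass-mass closure: total charge less LOI = 2000 lb (oxide target masses add up to 2000 lb; with the basis standing at 2000 lb — gaps are rounding artifacts).
Batch grand total — Σ batch = 2285 lb; LOI removed, Σ of batch·LOI: 285.0 lb; yield: glass divided by total = 87.53%.

Batch per 2000 lb glaze:
  ZrSiO4: 705.2 lb
  silica sand: 284.3 lb
  aragonite: 607.7 lb
  wollastonite: 645.2 lb
  SrCO3: 42.76 lb
Total batch = 2285 lb; LOI loss = 285.0 lb; yield = 87.53%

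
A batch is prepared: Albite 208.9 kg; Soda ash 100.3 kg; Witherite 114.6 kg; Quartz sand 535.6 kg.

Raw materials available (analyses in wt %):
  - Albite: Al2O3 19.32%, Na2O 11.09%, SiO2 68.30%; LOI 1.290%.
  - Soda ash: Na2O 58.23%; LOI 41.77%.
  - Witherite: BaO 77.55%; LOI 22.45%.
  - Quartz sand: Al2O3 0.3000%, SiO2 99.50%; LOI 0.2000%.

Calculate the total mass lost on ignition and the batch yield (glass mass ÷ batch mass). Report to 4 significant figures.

All internal work runs at full precision through every step; in-progress results are printed rounded to four significant figures between the steps; exactly one rounding is applied to each reported value — derived quantities are rebuilt using the weight values per 888.0 kg of glass in full float precision (the four compositions, the yield, ignition loss, glass mass, totals), exactly as shown in problem or answer.
LOI of each material in turn:
  Albite: 208.9 × 0.01290 = 2.695 kg
  Soda ash: 100.3 × 0.4177 = 41.90 kg
  Witherite: 114.6 × 0.2245 = 25.73 kg
  Quartz sand: 535.6 × 0.002000 = 1.071 kg
Total LOI = 71.39 kg
Glass = batch − LOI = 959.4 − 71.39 = 888.0 kg

LOI loss = 71.39 kg; glass = 888.0 kg; yield = 92.56%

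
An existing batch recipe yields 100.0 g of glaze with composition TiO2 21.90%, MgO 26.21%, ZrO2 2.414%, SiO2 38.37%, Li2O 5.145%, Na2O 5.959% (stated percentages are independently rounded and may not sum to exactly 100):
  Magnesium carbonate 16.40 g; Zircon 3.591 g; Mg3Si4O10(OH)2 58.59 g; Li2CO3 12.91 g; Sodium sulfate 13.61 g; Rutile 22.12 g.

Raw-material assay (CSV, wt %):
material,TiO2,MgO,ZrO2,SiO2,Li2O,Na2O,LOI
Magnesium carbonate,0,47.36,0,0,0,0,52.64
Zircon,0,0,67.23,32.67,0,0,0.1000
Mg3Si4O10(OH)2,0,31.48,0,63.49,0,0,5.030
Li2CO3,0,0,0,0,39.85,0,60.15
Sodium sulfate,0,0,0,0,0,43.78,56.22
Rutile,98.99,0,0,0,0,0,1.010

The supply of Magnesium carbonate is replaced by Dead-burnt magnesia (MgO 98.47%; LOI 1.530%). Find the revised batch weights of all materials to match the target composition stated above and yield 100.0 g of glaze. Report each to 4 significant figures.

Mid-chain values appear rounded to four significant digits within the worked lines; each numeric step runs at exact precision at each step. Every reported number sees exactly one rounding; derived quantities are carried at full float precision (LOI, net glass mass, the six compositions, the totals, the yield) starting from the weights on 100.0 g of glass, precisely as stated by either problem or answer.
Oxide mass targets, per 100.0 g glaze:
  TiO2: 21.90% × 100.0 = 21.90 g
  MgO: 26.21% × 100.0 = 26.21 g
  ZrO2: 2.414% × 100.0 = 2.414 g
  SiO2: 38.37% × 100.0 = 38.37 g
  Li2O: 5.145% × 100.0 = 5.145 g
  Na2O: 5.959% × 100.0 = 5.959 g
Verifying the oxide balance on the weights just shown, on the stated basis (delivered sums recover each target exact up to rounding of places):
  TiO2: 22.12·0.9899 = 21.90 g (target 21.90 g)
  MgO: 7.887·0.9847 + 58.59·0.3148 = 26.21 g (target 26.21 g)
  ZrO2: 3.591·0.6723 = 2.414 g (target 2.414 g)
  SiO2: 3.591·0.3267 + 58.59·0.6349 = 38.37 g (target 38.37 g)
  Li2O: 12.91·0.3985 = 5.145 g (target 5.145 g)
  Na2O: 13.61·0.4378 = 5.958 g (target 5.959 g)
Consistency of the glass mass: total batch − LOI = 100.0 g (the Σ of target masses is 100.0 g; the stated basis being 100.0 g — any gap is answer rounding).
Batch total: Σ batch = 118.7 g; loss to ignition Σ batch·LOI = 18.71 g; glass ÷ batch gives a yield of 84.24%.

Revised batch per 100.0 g glaze:
  Dead-burnt magnesia: 7.887 g
  Zircon: 3.591 g
  Mg3Si4O10(OH)2: 58.59 g
  Li2CO3: 12.91 g
  Sodium sulfate: 13.61 g
  Rutile: 22.12 g
Total batch = 118.7 g; LOI loss = 18.71 g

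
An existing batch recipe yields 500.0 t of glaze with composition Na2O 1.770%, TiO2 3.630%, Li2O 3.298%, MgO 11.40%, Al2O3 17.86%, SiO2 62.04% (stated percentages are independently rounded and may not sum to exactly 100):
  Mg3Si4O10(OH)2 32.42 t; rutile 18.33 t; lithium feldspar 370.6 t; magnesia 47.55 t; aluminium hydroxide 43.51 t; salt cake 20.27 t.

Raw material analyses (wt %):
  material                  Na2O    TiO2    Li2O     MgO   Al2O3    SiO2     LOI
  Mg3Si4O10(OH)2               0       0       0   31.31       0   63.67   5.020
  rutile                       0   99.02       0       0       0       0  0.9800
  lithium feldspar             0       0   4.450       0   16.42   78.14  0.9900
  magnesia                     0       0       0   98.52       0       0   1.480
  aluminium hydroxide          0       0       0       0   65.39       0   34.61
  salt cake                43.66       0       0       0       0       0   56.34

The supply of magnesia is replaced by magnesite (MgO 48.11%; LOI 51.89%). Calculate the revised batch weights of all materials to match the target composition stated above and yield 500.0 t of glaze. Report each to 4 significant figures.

Revised batch per 500.0 t glaze:
  Mg3Si4O10(OH)2: 32.42 t
  rutile: 18.33 t
  lithium feldspar: 370.6 t
  magnesite: 97.38 t
  aluminium hydroxide: 43.51 t
  salt cake: 20.27 t
Total batch = 582.5 t; LOI loss = 82.49 t

Each numeric step runs at exact precision in every operation. In-progress results appear, with 4-significant-figure rounding, within the worked lines. A single rounding completes each reported number; all derived quantities, which include the six compositions, ignition loss, the yield, totals, glass mass, are recomputed at exact precision, as they appear in problem or answer, from the batch weights per 500.0 t of glass.
Target oxide masses per 500.0 t glaze:
  Na2O: 1.770% × 500.0 = 8.850 t
  TiO2: 3.630% × 500.0 = 18.15 t
  Li2O: 3.298% × 500.0 = 16.49 t
  MgO: 11.40% × 500.0 = 57.00 t
  Al2O3: 17.86% × 500.0 = 89.30 t
  SiO2: 62.04% × 500.0 = 310.2 t
Sums-versus-targets review per the reported batch figures, against the basis in use (summed amounts equal target values given rounding of the digits):
  Na2O: 20.27·0.4366 = 8.850 t (target 8.850 t)
  TiO2: 18.33·0.9902 = 18.15 t (target 18.15 t)
  Li2O: 370.6·0.04450 = 16.49 t (target 16.49 t)
  MgO: 32.42·0.3131 + 97.38·0.4811 = 57.00 t (target 57.00 t)
  Al2O3: 370.6·0.1642 + 43.51·0.6539 = 89.30 t (target 89.30 t)
  SiO2: 32.42·0.6367 + 370.6·0.7814 = 310.2 t (target 310.2 t)
The glass-mass cross-check: batch Σ − ignition loss = 500.0 t (per-oxide target masses sum to 500.0 t; the stated basis being 500.0 t — a pure rounding effect).
Adding the batch up: Σ batch = 582.5 t; the LOI term Σ batch·LOI equals 82.49 t; yield: glass divided by total = 85.84%.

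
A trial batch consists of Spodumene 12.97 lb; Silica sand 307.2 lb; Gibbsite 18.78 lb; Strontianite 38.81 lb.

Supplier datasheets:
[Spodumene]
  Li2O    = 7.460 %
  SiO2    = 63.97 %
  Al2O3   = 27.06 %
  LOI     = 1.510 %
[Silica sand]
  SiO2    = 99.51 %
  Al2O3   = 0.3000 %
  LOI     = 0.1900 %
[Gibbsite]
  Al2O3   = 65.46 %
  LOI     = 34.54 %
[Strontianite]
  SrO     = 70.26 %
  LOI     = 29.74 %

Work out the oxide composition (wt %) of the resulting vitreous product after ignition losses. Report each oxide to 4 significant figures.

Intermediates are shown, rounded to 4 significant digits, alongside each step; full float precision is kept from first step to last. Each reported result is rounded exactly once. The derived quantities are rebuilt at exact precision (the yield, glass mass, four oxide percentages, totals, LOI) using the weight values per 359.0 lb of glass as they appear in the problem or the answer.
Delivered oxide masses:
  Li2O: 12.97·0.07460 = 0.9676 lb
  SiO2: 12.97·0.6397 + 307.2·0.9951 = 314.0 lb
  SrO: 38.81·0.7026 = 27.27 lb
  Al2O3: 12.97·0.2706 + 307.2·0.003000 + 18.78·0.6546 = 16.72 lb
LOI: 12.97·0.01510 + 307.2·0.001900 + 18.78·0.3454 + 38.81·0.2974 = 18.81 lb
Net of LOI, the glass mass = 377.8 − 18.81 = 359.0 lb (consistent with Σ oxide mass)
each oxide over glass, ×100, is wt %

Glass mass = 359.0 lb (batch 377.8 − LOI 18.81).
Composition: Li2O 0.2696%, SiO2 87.47%, SrO 7.597%, Al2O3 4.659%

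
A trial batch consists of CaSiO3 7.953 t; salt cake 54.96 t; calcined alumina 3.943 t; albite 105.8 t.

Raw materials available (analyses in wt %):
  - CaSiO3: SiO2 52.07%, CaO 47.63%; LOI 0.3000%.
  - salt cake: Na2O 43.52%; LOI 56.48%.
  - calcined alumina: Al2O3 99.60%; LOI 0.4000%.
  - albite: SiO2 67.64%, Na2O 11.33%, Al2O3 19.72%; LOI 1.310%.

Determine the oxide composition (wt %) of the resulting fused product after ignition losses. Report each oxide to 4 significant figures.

Glass mass = 140.2 t (batch 172.7 − LOI 32.47).
Composition: SiO2 54.00%, CaO 2.702%, Na2O 25.61%, Al2O3 17.68%

The intermediate values are displayed (rounded to 4 significant figures) when written out. Every computation carries exact precision at all times. Exactly one rounding lands on each reported value. The derived quantities, including the four compositions, ignition loss, totals, glass mass, the yield, are computed from the weighed amounts for 140.2 t of glass at exact precision precisely as stated by the question or the answer.
Per-oxide mass from batch:
  SiO2: 7.953·0.5207 + 105.8·0.6764 = 75.70 t
  CaO: 7.953·0.4763 = 3.788 t
  Na2O: 54.96·0.4352 + 105.8·0.1133 = 35.91 t
  Al2O3: 3.943·0.9960 + 105.8·0.1972 = 24.79 t
LOI: 7.953·0.003000 + 54.96·0.5648 + 3.943·0.004000 + 105.8·0.01310 = 32.47 t
Net of LOI, the glass mass = 172.7 − 32.47 = 140.2 t (equal to the oxide-mass sum)
wt % = oxide mass / glass mass × 100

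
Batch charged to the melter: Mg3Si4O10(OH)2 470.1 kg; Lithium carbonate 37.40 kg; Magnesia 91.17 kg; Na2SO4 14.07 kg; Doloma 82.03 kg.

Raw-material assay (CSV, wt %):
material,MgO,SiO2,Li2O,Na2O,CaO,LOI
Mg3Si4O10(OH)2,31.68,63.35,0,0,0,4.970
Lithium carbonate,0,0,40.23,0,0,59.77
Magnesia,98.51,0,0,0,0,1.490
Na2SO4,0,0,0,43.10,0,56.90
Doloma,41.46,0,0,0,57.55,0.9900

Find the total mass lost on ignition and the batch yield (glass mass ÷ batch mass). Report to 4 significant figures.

All internal work runs at exact precision in all steps; the intermediate values appear (rounded to 4 significant digits) within the worked lines. A single rounding yields each reported value. All derived quantities (totals, the yield, glass mass, the five compositions, LOI) are re-derived starting from the weights per 638.9 kg of glass at full precision as quoted within the problem or answer text.
Each material's LOI contribution:
  Mg3Si4O10(OH)2: 470.1 × 0.04970 = 23.36 kg
  Lithium carbonate: 37.40 × 0.5977 = 22.35 kg
  Magnesia: 91.17 × 0.01490 = 1.358 kg
  Na2SO4: 14.07 × 0.5690 = 8.006 kg
  Doloma: 82.03 × 0.009900 = 0.8121 kg
Total LOI = 55.89 kg
Glass = batch − LOI = 694.8 − 55.89 = 638.9 kg

LOI loss = 55.89 kg; glass = 638.9 kg; yield = 91.95%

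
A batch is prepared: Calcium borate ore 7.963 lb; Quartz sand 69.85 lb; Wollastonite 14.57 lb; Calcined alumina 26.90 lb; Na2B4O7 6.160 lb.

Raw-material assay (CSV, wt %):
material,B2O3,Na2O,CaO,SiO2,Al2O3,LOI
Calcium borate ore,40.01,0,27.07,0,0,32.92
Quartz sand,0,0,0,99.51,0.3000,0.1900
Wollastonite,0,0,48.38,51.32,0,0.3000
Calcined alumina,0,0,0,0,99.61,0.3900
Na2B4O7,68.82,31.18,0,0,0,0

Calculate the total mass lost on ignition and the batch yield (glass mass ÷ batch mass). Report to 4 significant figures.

LOI loss = 2.903 lb; glass = 122.5 lb; yield = 97.69%

Exact precision is kept in all steps — rounding to 4 significant figures applies to every mid-chain value as displayed; every reported result is rounded once only. Derived quantities are computed using the weight values per 122.5 lb of glass at full float precision (the totals, the five compositions, yield, glass mass, LOI), as written in either problem or answer.
Per-material ignition loss:
  Calcium borate ore: 7.963 × 0.3292 = 2.621 lb
  Quartz sand: 69.85 × 0.001900 = 0.1327 lb
  Wollastonite: 14.57 × 0.003000 = 0.04371 lb
  Calcined alumina: 26.90 × 0.003900 = 0.1049 lb
  Na2B4O7: 6.160 × 0 = 0 lb
Total LOI = 2.903 lb
Glass = batch − LOI = 125.4 − 2.903 = 122.5 lb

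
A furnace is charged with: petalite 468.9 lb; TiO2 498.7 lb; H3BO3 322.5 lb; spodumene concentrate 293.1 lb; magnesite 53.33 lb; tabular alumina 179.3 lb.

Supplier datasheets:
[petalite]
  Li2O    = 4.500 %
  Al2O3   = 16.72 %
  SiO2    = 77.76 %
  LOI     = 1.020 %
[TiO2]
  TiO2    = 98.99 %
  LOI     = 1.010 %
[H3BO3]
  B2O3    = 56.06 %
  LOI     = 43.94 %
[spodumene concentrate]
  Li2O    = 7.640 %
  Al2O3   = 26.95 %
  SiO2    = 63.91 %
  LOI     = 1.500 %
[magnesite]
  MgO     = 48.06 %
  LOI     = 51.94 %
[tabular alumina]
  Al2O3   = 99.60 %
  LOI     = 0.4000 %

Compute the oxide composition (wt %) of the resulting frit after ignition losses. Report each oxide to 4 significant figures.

Glass mass = 1631 lb (batch 1816 − LOI 184.3).
Composition: Li2O 2.666%, Al2O3 20.59%, SiO2 33.83%, B2O3 11.08%, TiO2 30.26%, MgO 1.571%

Values along the way are rounded off to 4 significant figures when displayed — all internal work runs at full precision in every operation; every reported figure includes exactly one rounding. The derived quantities are computed starting from the weights per 1631 lb of glass at full float precision (the yield, the totals, LOI, the six compositions, glass mass) as given in the question or the answer.
Oxide masses out of the charge:
  Li2O: 468.9·0.04500 + 293.1·0.07640 = 43.49 lb
  Al2O3: 468.9·0.1672 + 293.1·0.2695 + 179.3·0.9960 = 336.0 lb
  SiO2: 468.9·0.7776 + 293.1·0.6391 = 551.9 lb
  B2O3: 322.5·0.5606 = 180.8 lb
  TiO2: 498.7·0.9899 = 493.7 lb
  MgO: 53.33·0.4806 = 25.63 lb
LOI: 468.9·0.01020 + 498.7·0.01010 + 322.5·0.4394 + 293.1·0.01500 + 53.33·0.5194 + 179.3·0.004000 = 184.3 lb
batch − LOI leaves glass = 1816 − 184.3 = 1631 lb (= the summed oxide contributions)
each oxide over glass, ×100, is wt %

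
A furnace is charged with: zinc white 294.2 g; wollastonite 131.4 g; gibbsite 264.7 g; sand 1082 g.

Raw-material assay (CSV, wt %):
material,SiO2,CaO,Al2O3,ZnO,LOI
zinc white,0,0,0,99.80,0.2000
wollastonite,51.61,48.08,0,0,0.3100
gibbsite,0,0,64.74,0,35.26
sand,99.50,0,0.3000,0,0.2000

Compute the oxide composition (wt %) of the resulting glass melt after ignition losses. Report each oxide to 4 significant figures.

The working math holds exact precision at every stage. Intermediates are displayed rounded to four significant digits when written out; each reported figure is rounded exactly once. The derived quantities (glass mass, the four compositions, the totals, LOI, yield) are computed at exact precision starting from the weights at 1676 g of glass exactly as printed in question or answer.
Oxide-by-oxide delivered mass:
  SiO2: 131.4·0.5161 + 1082·0.9950 = 1144 g
  CaO: 131.4·0.4808 = 63.18 g
  Al2O3: 264.7·0.6474 + 1082·0.003000 = 174.6 g
  ZnO: 294.2·0.9980 = 293.6 g
LOI: 294.2·0.002000 + 131.4·0.003100 + 264.7·0.3526 + 1082·0.002000 = 96.49 g
The glass mass, total less LOI, = 1772 − 96.49 = 1676 g (the oxide masses sum to this)
oxide / glass × 100 gives the wt %

Glass mass = 1676 g (batch 1772 − LOI 96.49).
Composition: SiO2 68.29%, CaO 3.770%, Al2O3 10.42%, ZnO 17.52%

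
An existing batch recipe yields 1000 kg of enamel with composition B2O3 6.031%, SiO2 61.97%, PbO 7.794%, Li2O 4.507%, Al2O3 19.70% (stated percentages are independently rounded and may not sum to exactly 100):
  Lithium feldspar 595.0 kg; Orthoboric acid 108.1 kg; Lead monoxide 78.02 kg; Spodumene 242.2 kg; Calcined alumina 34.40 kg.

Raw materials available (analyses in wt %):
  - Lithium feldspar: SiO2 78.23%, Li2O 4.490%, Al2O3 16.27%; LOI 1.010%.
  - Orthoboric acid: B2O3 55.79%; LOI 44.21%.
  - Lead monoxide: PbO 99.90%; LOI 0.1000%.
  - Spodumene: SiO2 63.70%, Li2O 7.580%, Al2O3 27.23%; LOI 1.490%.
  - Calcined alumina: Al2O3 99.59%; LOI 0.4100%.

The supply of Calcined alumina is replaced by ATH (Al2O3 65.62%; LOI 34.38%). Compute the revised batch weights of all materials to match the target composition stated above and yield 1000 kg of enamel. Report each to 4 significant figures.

Working values appear rounded to 4 significant figures across the worked steps; every computation keeps full precision from start to finish. Exactly one rounding goes into each reported value — all derived quantities, including net glass mass, the totals, the yield, LOI, five oxide percentages, are re-derived using the weight values at 1000 kg of glass at full float precision, exactly as printed in question or answer.
The oxide mass targets at 1000 kg enamel:
  B2O3: 6.031% × 1000 = 60.31 kg
  SiO2: 61.97% × 1000 = 619.7 kg
  PbO: 7.794% × 1000 = 77.94 kg
  Li2O: 4.507% × 1000 = 45.07 kg
  Al2O3: 19.70% × 1000 = 197.0 kg
Sums-versus-targets review applying the batch weights above, under the basis named above (sums match the target masses once rounding is allowed for):
  B2O3: 108.1·0.5579 = 60.31 kg (target 60.31 kg)
  SiO2: 595.0·0.7823 + 242.2·0.6370 = 619.7 kg (target 619.7 kg)
  PbO: 78.02·0.9990 = 77.94 kg (target 77.94 kg)
  Li2O: 595.0·0.04490 + 242.2·0.07580 = 45.07 kg (target 45.07 kg)
  Al2O3: 595.0·0.1627 + 242.2·0.2723 + 52.21·0.6562 = 197.0 kg (target 197.0 kg)
The glass-mass cross-check: total batch − LOI = 1000 kg (oxide target masses add up to 1000 kg; basis as stated: 1000 kg — rounding explains the deltas).
Total batch = Σ batch = 1076 kg; the LOI term Σ batch·LOI equals 75.44 kg; yield = glass ÷ total batch = 92.99%.

Revised batch per 1000 kg enamel:
  Lithium feldspar: 595.0 kg
  Orthoboric acid: 108.1 kg
  Lead monoxide: 78.02 kg
  Spodumene: 242.2 kg
  ATH: 52.21 kg
Total batch = 1076 kg; LOI loss = 75.44 kg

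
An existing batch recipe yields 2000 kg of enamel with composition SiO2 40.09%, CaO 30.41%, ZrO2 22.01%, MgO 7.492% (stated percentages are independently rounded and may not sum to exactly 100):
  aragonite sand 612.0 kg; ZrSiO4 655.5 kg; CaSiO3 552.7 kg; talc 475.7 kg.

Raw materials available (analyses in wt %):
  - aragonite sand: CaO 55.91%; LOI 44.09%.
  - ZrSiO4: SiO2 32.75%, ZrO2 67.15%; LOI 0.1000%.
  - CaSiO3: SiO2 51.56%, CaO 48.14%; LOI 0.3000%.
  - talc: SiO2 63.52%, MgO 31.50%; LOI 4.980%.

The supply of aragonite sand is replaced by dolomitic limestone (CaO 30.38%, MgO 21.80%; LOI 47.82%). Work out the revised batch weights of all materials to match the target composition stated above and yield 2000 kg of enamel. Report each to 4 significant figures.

The working math carries full precision in every operation. Mid-chain values are shown (rounded to 4 significant digits) between the steps; each reported figure is rounded once only. All derived quantities, including net glass mass, the totals, the yield, LOI, four oxide percentages, are rebuilt starting from the weights for 2000 kg of glass in exact precision, as written in either problem or answer.
The oxide mass targets at 2000 kg enamel:
  SiO2: 40.09% × 2000 = 801.8 kg
  CaO: 30.41% × 2000 = 608.2 kg
  ZrO2: 22.01% × 2000 = 440.2 kg
  MgO: 7.492% × 2000 = 149.8 kg
Sums-versus-targets review using the reported weights, under the basis named above (sum by sum, the targets are met up to rounding of the answer):
  SiO2: 655.5·0.3275 + 961.1·0.5156 + 144.2·0.6352 = 801.8 kg (target 801.8 kg)
  CaO: 479.0·0.3038 + 961.1·0.4814 = 608.2 kg (target 608.2 kg)
  ZrO2: 655.5·0.6715 = 440.2 kg (target 440.2 kg)
  MgO: 479.0·0.2180 + 144.2·0.3150 = 149.8 kg (target 149.8 kg)
Glass-mass closure: Σ batch − LOI loss = 2000 kg (summing oxide targets gives 2000 kg; versus the stated basis of 2000 kg — deltas are rounding alone).
Summing the batch: Σ batch = 2240 kg; loss to ignition Σ batch·LOI = 239.8 kg; as yield: glass ÷ batch → 89.29%.

Revised batch per 2000 kg enamel:
  dolomitic limestone: 479.0 kg
  ZrSiO4: 655.5 kg
  CaSiO3: 961.1 kg
  talc: 144.2 kg
Total batch = 2240 kg; LOI loss = 239.8 kg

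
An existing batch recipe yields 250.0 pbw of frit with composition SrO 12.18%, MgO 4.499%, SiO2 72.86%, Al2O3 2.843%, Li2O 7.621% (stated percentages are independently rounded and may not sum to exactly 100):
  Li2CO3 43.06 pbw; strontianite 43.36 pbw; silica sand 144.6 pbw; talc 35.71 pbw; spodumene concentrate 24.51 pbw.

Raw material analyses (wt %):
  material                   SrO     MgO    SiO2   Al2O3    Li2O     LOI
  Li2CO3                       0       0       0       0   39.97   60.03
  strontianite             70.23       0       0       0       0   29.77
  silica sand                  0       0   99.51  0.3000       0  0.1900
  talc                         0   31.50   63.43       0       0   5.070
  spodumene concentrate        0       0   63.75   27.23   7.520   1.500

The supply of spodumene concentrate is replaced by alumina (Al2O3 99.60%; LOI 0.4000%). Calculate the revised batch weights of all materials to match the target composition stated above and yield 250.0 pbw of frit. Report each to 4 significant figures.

Revised batch per 250.0 pbw frit:
  Li2CO3: 47.67 pbw
  strontianite: 43.36 pbw
  silica sand: 160.3 pbw
  talc: 35.71 pbw
  alumina: 6.653 pbw
Total batch = 293.7 pbw; LOI loss = 43.67 pbw

Rounding to four significant digits applies to each intermediate as shown. Each numeric step holds exact precision end to end — exactly one rounding goes into every reported number; the derived quantities, which include totals, yield, net glass mass, five oxide percentages, LOI, are computed at full float precision, as given in the problem or answer text, from the weighed amounts at 250.0 pbw of glass.
Target oxide masses per 250.0 pbw frit:
  SrO: 12.18% × 250.0 = 30.45 pbw
  MgO: 4.499% × 250.0 = 11.25 pbw
  SiO2: 72.86% × 250.0 = 182.2 pbw
  Al2O3: 2.843% × 250.0 = 7.108 pbw
  Li2O: 7.621% × 250.0 = 19.05 pbw
Balance tally, oxide-wise, on the weights just shown, on the stated basis (each sum matches its target mass up to rounding of the answer):
  SrO: 43.36·0.7023 = 30.45 pbw (target 30.45 pbw)
  MgO: 35.71·0.3150 = 11.25 pbw (target 11.25 pbw)
  SiO2: 160.3·0.9951 + 35.71·0.6343 = 182.2 pbw (target 182.2 pbw)
  Al2O3: 160.3·0.003000 + 6.653·0.9960 = 7.107 pbw (target 7.108 pbw)
  Li2O: 47.67·0.3997 = 19.05 pbw (target 19.05 pbw)
Glass-mass bookkeeping: total batch − LOI = 250.0 pbw (the Σ of target masses is 250.0 pbw; versus the stated basis of 250.0 pbw — rounding explains the deltas).
Whole-batch sum: Σ batch = 293.7 pbw; ignition loss, Σ(batch × LOI) = 43.67 pbw; the yield ratio, glass ÷ batch: 85.13%.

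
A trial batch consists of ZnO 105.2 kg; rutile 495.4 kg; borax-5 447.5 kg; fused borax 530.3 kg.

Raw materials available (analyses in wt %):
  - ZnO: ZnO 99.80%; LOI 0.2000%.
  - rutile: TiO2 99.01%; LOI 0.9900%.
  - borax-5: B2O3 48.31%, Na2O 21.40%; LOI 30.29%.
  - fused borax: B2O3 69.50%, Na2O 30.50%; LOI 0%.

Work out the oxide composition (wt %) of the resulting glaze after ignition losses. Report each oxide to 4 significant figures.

Every computation keeps full float precision at every stage — intermediates are printed, rounded to four significant figures, across the worked steps — every reported number carries a single rounding — derived quantities are re-derived in exact precision (totals, the four compositions, glass mass, LOI, yield) from the batch weights on 1438 kg of glass exactly as printed in either problem or answer.
Oxide masses out of the charge:
  ZnO: 105.2·0.9980 = 105.0 kg
  TiO2: 495.4·0.9901 = 490.5 kg
  B2O3: 447.5·0.4831 + 530.3·0.6950 = 584.7 kg
  Na2O: 447.5·0.2140 + 530.3·0.3050 = 257.5 kg
LOI: 105.2·0.002000 + 495.4·0.009900 + 447.5·0.3029 = 140.7 kg
The glass mass, total less LOI, = 1578 − 140.7 = 1438 kg (matching Σ of the oxides)
wt %: oxide over glass, times 100

Glass mass = 1438 kg (batch 1578 − LOI 140.7).
Composition: ZnO 7.302%, TiO2 34.12%, B2O3 40.67%, Na2O 17.91%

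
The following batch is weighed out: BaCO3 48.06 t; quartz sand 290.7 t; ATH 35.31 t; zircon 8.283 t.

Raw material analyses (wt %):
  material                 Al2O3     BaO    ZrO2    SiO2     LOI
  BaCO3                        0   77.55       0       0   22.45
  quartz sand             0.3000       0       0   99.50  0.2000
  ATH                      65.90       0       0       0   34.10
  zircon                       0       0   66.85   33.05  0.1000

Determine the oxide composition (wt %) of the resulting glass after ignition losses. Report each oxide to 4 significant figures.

Glass mass = 358.9 t (batch 382.4 − LOI 23.42).
Composition: Al2O3 6.726%, BaO 10.38%, ZrO2 1.543%, SiO2 81.35%

Intermediates appear rounded off to 4 significant figures across the worked steps. All internal work maintains full precision end to end. Each reported number undergoes a single rounding — all derived quantities, which include ignition loss, glass mass, the totals, the four compositions, the yield, are rebuilt at full float precision, exactly as printed in the problem or answer text, starting from the weights on 358.9 t of glass.
Oxide-by-oxide delivered mass:
  Al2O3: 290.7·0.003000 + 35.31·0.6590 = 24.14 t
  BaO: 48.06·0.7755 = 37.27 t
  ZrO2: 8.283·0.6685 = 5.537 t
  SiO2: 290.7·0.9950 + 8.283·0.3305 = 292.0 t
LOI: 48.06·0.2245 + 290.7·0.002000 + 35.31·0.3410 + 8.283·0.001000 = 23.42 t
batch − LOI leaves glass = 382.4 − 23.42 = 358.9 t (consistent with Σ oxide mass)
percent share: oxide ÷ glass, ×100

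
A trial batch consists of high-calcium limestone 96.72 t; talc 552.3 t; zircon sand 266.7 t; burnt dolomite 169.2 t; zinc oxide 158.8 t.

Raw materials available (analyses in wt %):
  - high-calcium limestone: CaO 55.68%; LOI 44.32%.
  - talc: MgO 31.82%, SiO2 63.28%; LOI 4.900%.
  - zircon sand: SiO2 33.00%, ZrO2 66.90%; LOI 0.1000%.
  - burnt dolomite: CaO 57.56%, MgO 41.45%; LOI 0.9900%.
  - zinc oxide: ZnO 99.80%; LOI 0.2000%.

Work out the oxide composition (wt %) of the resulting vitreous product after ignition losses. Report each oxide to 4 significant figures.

Glass mass = 1172 t (batch 1244 − LOI 72.19).
Composition: CaO 12.91%, MgO 20.99%, SiO2 37.34%, ZrO2 15.23%, ZnO 13.53%

Intermediates are printed, rounded to four significant figures, at each printed step; each numeric step maintains exact precision all the way through — each reported value is rounded exactly once; all derived quantities, including totals, glass mass, ignition loss, the yield, five oxide percentages, are carried from the weighed amounts per 1172 t of glass at full precision, as set out in problem or answer.
Per-oxide mass from batch:
  CaO: 96.72·0.5568 + 169.2·0.5756 = 151.2 t
  MgO: 552.3·0.3182 + 169.2·0.4145 = 245.9 t
  SiO2: 552.3·0.6328 + 266.7·0.3300 = 437.5 t
  ZrO2: 266.7·0.6690 = 178.4 t
  ZnO: 158.8·0.9980 = 158.5 t
LOI: 96.72·0.4432 + 552.3·0.04900 + 266.7·0.001000 + 169.2·0.009900 + 158.8·0.002000 = 72.19 t
Resulting glass, batch − LOI: 1244 − 72.19 = 1172 t (= the summed oxide contributions)
wt % = oxide mass / glass mass × 100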